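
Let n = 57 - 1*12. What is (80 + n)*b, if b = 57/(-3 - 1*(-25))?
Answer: 7125/22 ≈ 323.86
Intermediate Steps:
n = 45 (n = 57 - 12 = 45)
b = 57/22 (b = 57/(-3 + 25) = 57/22 ≈ 2.5909)
(80 + n)*b = (80 + 45)*(57/22) = 125*(57/22) = 7125/22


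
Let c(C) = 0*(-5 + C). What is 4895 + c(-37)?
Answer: 4895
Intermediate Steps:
c(C) = 0
4895 + c(-37) = 4895 + 0 = 4895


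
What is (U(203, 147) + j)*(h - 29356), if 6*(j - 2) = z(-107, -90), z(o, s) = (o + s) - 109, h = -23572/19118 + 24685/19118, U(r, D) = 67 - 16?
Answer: -561226895/9559 ≈ -58712.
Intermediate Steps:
U(r, D) = 51
h = 1113/19118 (h = -23572*1/19118 + 24685*(1/19118) = -11786/9559 + 24685/19118 = 1113/19118 ≈ 0.058217)
z(o, s) = -109 + o + s
j = -49 (j = 2 + (-109 - 107 - 90)/6 = 2 + (⅙)*(-306) = 2 - 51 = -49)
(U(203, 147) + j)*(h - 29356) = (51 - 49)*(1113/19118 - 29356) = 2*(-561226895/19118) = -561226895/9559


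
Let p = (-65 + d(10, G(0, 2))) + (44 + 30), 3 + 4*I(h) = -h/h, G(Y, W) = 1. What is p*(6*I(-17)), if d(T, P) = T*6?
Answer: -414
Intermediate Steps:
d(T, P) = 6*T
I(h) = -1 (I(h) = -¾ + (-h/h)/4 = -¾ + (-1*1)/4 = -¾ + (¼)*(-1) = -¾ - ¼ = -1)
p = 69 (p = (-65 + 6*10) + (44 + 30) = (-65 + 60) + 74 = -5 + 74 = 69)
p*(6*I(-17)) = 69*(6*(-1)) = 69*(-6) = -414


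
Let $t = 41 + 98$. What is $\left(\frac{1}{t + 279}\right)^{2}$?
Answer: $\frac{1}{174724} \approx 5.7233 \cdot 10^{-6}$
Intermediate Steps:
$t = 139$
$\left(\frac{1}{t + 279}\right)^{2} = \left(\frac{1}{139 + 279}\right)^{2} = \left(\frac{1}{418}\right)^{2} = \frac{1}{174724}$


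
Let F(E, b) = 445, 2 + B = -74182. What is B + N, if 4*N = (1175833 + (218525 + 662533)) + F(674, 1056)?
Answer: 440150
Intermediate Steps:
B = -74184 (B = -2 - 74182 = -74184)
N = 514334 (N = ((1175833 + (218525 + 662533)) + 445)/4 = ((1175833 + 881058) + 445)/4 = (2056891 + 445)/4 = (¼)*2057336 = 514334)
B + N = -74184 + 514334 = 440150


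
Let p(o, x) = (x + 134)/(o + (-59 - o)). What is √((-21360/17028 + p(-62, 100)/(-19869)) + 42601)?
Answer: √13097407255815280726515/554484183 ≈ 206.40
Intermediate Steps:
p(o, x) = -134/59 - x/59 (p(o, x) = (134 + x)/(-59) = (134 + x)*(-1/59) = -134/59 - x/59)
√((-21360/17028 + p(-62, 100)/(-19869)) + 42601) = √((-21360/17028 + (-134/59 - 1/59*100)/(-19869)) + 42601) = √((-21360*1/17028 + (-134/59 - 100/59)*(-1/19869)) + 42601) = √((-1780/1419 - 234/59*(-1/19869)) + 42601) = √((-1780/1419 + 78/390757) + 42601) = √(-695436778/554484183 + 42601) = √(23620885243205/554484183) = √13097407255815280726515/554484183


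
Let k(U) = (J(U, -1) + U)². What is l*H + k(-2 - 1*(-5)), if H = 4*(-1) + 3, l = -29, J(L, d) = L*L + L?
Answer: 254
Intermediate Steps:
J(L, d) = L + L² (J(L, d) = L² + L = L + L²)
H = -1 (H = -4 + 3 = -1)
k(U) = (U + U*(1 + U))² (k(U) = (U*(1 + U) + U)² = (U + U*(1 + U))²)
l*H + k(-2 - 1*(-5)) = -29*(-1) + (-2 - 1*(-5))²*(2 + (-2 - 1*(-5)))² = 29 + (-2 + 5)²*(2 + (-2 + 5))² = 29 + 3²*(2 + 3)² = 29 + 9*5² = 29 + 9*25 = 29 + 225 = 254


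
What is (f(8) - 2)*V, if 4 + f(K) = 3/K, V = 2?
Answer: -45/4 ≈ -11.250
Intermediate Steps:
f(K) = -4 + 3/K
(f(8) - 2)*V = ((-4 + 3/8) - 2)*2 = (-29/8 - 2)*2 = -45/8*2 = -45/4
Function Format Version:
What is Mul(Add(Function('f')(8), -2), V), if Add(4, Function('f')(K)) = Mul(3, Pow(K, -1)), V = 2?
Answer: Rational(-45, 4) ≈ -11.250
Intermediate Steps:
Function('f')(K) = Add(-4, Mul(3, Pow(K, -1)))
Mul(Add(Function('f')(8), -2), V) = Mul(Add(Add(-4, Mul(3, Pow(8, -1))), -2), 2) = Mul(Add(Add(-4, Mul(3, Rational(1, 8))), -2), 2) = Mul(Add(Add(-4, Rational(3, 8)), -2), 2) = Mul(Add(Rational(-29, 8), -2), 2) = Mul(Rational(-45, 8), 2) = Rational(-45, 4)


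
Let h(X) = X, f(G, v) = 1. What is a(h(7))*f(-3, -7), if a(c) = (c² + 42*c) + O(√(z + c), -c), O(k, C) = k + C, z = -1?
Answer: 336 + √6 ≈ 338.45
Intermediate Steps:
O(k, C) = C + k
a(c) = c² + √(-1 + c) + 41*c (a(c) = (c² + 42*c) + (-c + √(-1 + c)) = (c² + 42*c) + (√(-1 + c) - c) = c² + √(-1 + c) + 41*c)
a(h(7))*f(-3, -7) = (7² + √(-1 + 7) + 41*7)*1 = (49 + √6 + 287)*1 = (336 + √6)*1 = 336 + √6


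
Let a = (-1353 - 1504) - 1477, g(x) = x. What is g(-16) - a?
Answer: 4318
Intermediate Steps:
a = -4334 (a = -2857 - 1477 = -4334)
g(-16) - a = -16 - 1*(-4334) = -16 + 4334 = 4318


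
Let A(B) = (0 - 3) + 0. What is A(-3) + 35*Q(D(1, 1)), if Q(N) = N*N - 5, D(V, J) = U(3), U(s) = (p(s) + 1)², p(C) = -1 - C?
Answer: 2657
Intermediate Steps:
U(s) = s² (U(s) = ((-1 - s) + 1)² = (-s)² = s²)
A(B) = -3 (A(B) = -3 + 0 = -3)
D(V, J) = 9 (D(V, J) = 3² = 9)
Q(N) = -5 + N² (Q(N) = N² - 5 = -5 + N²)
A(-3) + 35*Q(D(1, 1)) = -3 + 35*(-5 + 9²) = -3 + 35*(-5 + 81) = -3 + 35*76 = -3 + 2660 = 2657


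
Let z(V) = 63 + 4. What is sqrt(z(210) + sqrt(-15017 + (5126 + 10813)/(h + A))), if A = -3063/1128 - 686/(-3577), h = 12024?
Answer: sqrt(7294773738085360363 + 329965483*I*sqrt(1634864854500072607337))/329965483 ≈ 10.165 + 6.0274*I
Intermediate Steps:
z(V) = 67
A = -69269/27448 (A = -3063*1/1128 - 686*(-1/3577) = -1021/376 + 14/73 = -69269/27448 ≈ -2.5236)
sqrt(z(210) + sqrt(-15017 + (5126 + 10813)/(h + A))) = sqrt(67 + sqrt(-15017 + (5126 + 10813)/(12024 - 69269/27448))) = sqrt(67 + sqrt(-15017 + 15939/(329965483/27448))) = sqrt(67 + sqrt(-15017 + 15939*(27448/329965483))) = sqrt(67 + sqrt(-15017 + 437493672/329965483)) = sqrt(67 + sqrt(-4954654164539/329965483)) = sqrt(67 + I*sqrt(1634864854500072607337)/329965483)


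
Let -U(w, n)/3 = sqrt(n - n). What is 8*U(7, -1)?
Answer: 0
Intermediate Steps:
U(w, n) = 0 (U(w, n) = -3*sqrt(n - n) = -3*sqrt(0) = -3*0 = 0)
8*U(7, -1) = 8*0 = 0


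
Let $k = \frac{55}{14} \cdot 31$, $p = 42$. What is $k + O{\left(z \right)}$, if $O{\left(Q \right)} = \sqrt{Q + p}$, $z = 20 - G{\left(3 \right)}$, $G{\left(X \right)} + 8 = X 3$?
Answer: $\frac{1705}{14} + \sqrt{61} \approx 129.6$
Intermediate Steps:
$G{\left(X \right)} = -8 + 3 X$ ($G{\left(X \right)} = -8 + X 3 = -8 + 3 X$)
$k = \frac{1705}{14}$ ($k = 55 \cdot \frac{1}{14} \cdot 31 = \frac{55}{14} \cdot 31 = \frac{1705}{14} \approx 121.79$)
$z = 19$ ($z = 20 - \left(-8 + 3 \cdot 3\right) = 20 - \left(-8 + 9\right) = 20 - 1 = 19$)
$O{\left(Q \right)} = \sqrt{42 + Q}$ ($O{\left(Q \right)} = \sqrt{Q + 42} = \sqrt{42 + Q}$)
$k + O{\left(z \right)} = \frac{1705}{14} + \sqrt{42 + 19} = \frac{1705}{14} + \sqrt{61}$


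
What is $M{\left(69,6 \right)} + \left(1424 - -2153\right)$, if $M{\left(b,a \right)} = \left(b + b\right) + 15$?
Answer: $3730$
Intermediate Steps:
$M{\left(b,a \right)} = 15 + 2 b$ ($M{\left(b,a \right)} = 2 b + 15 = 15 + 2 b$)
$M{\left(69,6 \right)} + \left(1424 - -2153\right) = \left(15 + 2 \cdot 69\right) + \left(1424 - -2153\right) = \left(15 + 138\right) + \left(1424 + 2153\right) = 153 + 3577 = 3730$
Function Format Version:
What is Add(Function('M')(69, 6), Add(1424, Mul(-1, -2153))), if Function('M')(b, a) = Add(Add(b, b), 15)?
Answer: 3730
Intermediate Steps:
Function('M')(b, a) = Add(15, Mul(2, b)) (Function('M')(b, a) = Add(Mul(2, b), 15) = Add(15, Mul(2, b)))
Add(Function('M')(69, 6), Add(1424, Mul(-1, -2153))) = Add(Add(15, Mul(2, 69)), Add(1424, Mul(-1, -2153))) = Add(Add(15, 138), Add(1424, 2153)) = Add(153, 3577) = 3730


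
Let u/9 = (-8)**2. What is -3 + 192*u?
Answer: 110589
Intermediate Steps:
u = 576 (u = 9*(-8)**2 = 9*64 = 576)
-3 + 192*u = -3 + 192*576 = -3 + 110592 = 110589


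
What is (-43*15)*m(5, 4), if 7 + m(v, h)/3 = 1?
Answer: 11610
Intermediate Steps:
m(v, h) = -18 (m(v, h) = -21 + 3*1 = -21 + 3 = -18)
(-43*15)*m(5, 4) = -43*15*(-18) = -645*(-18) = 11610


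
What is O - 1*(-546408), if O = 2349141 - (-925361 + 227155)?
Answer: 3593755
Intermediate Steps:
O = 3047347 (O = 2349141 - 1*(-698206) = 2349141 + 698206 = 3047347)
O - 1*(-546408) = 3047347 - 1*(-546408) = 3047347 + 546408 = 3593755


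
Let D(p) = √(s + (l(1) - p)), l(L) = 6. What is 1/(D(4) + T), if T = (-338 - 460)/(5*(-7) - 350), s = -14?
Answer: 1045/8216 - 3025*I*√3/24648 ≈ 0.12719 - 0.21257*I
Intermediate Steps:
D(p) = √(-8 - p) (D(p) = √(-14 + (6 - p)) = √(-8 - p))
T = 114/55 (T = -798/(-35 - 350) = -798/(-385) = -798*(-1/385) = 114/55 ≈ 2.0727)
1/(D(4) + T) = 1/(√(-8 - 1*4) + 114/55) = 1/(√(-8 - 4) + 114/55) = 1/(√(-12) + 114/55) = 1/(2*I*√3 + 114/55) = 1/(114/55 + 2*I*√3)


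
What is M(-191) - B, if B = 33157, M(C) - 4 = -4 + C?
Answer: -33348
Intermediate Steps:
M(C) = C (M(C) = 4 + (-4 + C) = C)
M(-191) - B = -191 - 1*33157 = -191 - 33157 = -33348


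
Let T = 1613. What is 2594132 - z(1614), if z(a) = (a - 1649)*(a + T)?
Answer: 2707077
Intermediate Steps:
z(a) = (-1649 + a)*(1613 + a) (z(a) = (a - 1649)*(a + 1613) = (-1649 + a)*(1613 + a))
2594132 - z(1614) = 2594132 - (-2659837 + 1614**2 - 36*1614) = 2594132 - (-2659837 + 2604996 - 58104) = 2594132 - 1*(-112945) = 2594132 + 112945 = 2707077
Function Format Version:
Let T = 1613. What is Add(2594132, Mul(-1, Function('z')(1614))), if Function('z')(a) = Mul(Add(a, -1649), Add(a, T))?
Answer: 2707077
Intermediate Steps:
Function('z')(a) = Mul(Add(-1649, a), Add(1613, a)) (Function('z')(a) = Mul(Add(a, -1649), Add(a, 1613)) = Mul(Add(-1649, a), Add(1613, a)))
Add(2594132, Mul(-1, Function('z')(1614))) = Add(2594132, Mul(-1, Add(-2659837, Pow(1614, 2), Mul(-36, 1614)))) = Add(2594132, Mul(-1, Add(-2659837, 2604996, -58104))) = Add(2594132, Mul(-1, -112945)) = Add(2594132, 112945) = 2707077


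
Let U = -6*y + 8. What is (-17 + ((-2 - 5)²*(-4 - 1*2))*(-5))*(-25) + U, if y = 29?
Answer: -36491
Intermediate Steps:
U = -166 (U = -6*29 + 8 = -174 + 8 = -166)
(-17 + ((-2 - 5)²*(-4 - 1*2))*(-5))*(-25) + U = (-17 + ((-2 - 5)²*(-4 - 1*2))*(-5))*(-25) - 166 = (-17 + ((-7)²*(-4 - 2))*(-5))*(-25) - 166 = (-17 + (49*(-6))*(-5))*(-25) - 166 = (-17 - 294*(-5))*(-25) - 166 = (-17 + 1470)*(-25) - 166 = 1453*(-25) - 166 = -36325 - 166 = -36491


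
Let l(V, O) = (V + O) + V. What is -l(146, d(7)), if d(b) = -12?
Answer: -280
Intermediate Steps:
l(V, O) = O + 2*V (l(V, O) = (O + V) + V = O + 2*V)
-l(146, d(7)) = -(-12 + 2*146) = -(-12 + 292) = -1*280 = -280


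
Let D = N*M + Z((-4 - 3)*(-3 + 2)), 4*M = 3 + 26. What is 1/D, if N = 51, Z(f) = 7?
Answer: 4/1507 ≈ 0.0026543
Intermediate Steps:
M = 29/4 (M = (3 + 26)/4 = (¼)*29 = 29/4 ≈ 7.2500)
D = 1507/4 (D = 51*(29/4) + 7 = 1479/4 + 7 = 1507/4 ≈ 376.75)
1/D = 1/(1507/4) = 4/1507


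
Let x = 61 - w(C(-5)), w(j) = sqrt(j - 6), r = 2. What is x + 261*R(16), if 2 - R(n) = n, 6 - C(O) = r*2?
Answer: -3593 - 2*I ≈ -3593.0 - 2.0*I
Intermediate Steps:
C(O) = 2 (C(O) = 6 - 2*2 = 6 - 1*4 = 6 - 4 = 2)
w(j) = sqrt(-6 + j)
R(n) = 2 - n
x = 61 - 2*I (x = 61 - sqrt(-6 + 2) = 61 - sqrt(-4) = 61 - 2*I ≈ 61.0 - 2.0*I)
x + 261*R(16) = (61 - 2*I) + 261*(2 - 1*16) = (61 - 2*I) + 261*(2 - 16) = (61 - 2*I) + 261*(-14) = (61 - 2*I) - 3654 = -3593 - 2*I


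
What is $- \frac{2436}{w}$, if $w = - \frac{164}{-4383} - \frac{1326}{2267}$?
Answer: $\frac{12102365898}{2720035} \approx 4449.3$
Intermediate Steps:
$w = - \frac{5440070}{9936261}$ ($w = \left(-164\right) \left(- \frac{1}{4383}\right) - \frac{1326}{2267} = \frac{164}{4383} - \frac{1326}{2267} = - \frac{5440070}{9936261} \approx -0.5475$)
$- \frac{2436}{w} = - \frac{2436}{- \frac{5440070}{9936261}} = \left(-2436\right) \left(- \frac{9936261}{5440070}\right) = \frac{12102365898}{2720035}$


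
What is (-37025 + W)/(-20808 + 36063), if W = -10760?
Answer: -9557/3051 ≈ -3.1324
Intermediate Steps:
(-37025 + W)/(-20808 + 36063) = (-37025 - 10760)/(-20808 + 36063) = -47785/15255 = -47785*1/15255 = -9557/3051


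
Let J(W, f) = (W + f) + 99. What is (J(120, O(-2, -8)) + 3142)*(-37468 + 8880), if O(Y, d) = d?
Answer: -95855564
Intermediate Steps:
J(W, f) = 99 + W + f
(J(120, O(-2, -8)) + 3142)*(-37468 + 8880) = ((99 + 120 - 8) + 3142)*(-37468 + 8880) = (211 + 3142)*(-28588) = 3353*(-28588) = -95855564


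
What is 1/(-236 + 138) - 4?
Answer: -393/98 ≈ -4.0102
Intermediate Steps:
1/(-236 + 138) - 4 = 1/(-98) - 4 = -1/98 - 4 = -393/98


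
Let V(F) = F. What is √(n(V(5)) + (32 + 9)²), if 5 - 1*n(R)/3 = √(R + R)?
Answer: √(1696 - 3*√10) ≈ 41.067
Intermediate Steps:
n(R) = 15 - 3*√2*√R (n(R) = 15 - 3*√(R + R) = 15 - 3*√2*√R)
√(n(V(5)) + (32 + 9)²) = √((15 - 3*√2*√5) + (32 + 9)²) = √((15 - 3*√10) + 41²) = √((15 - 3*√10) + 1681) = √(1696 - 3*√10)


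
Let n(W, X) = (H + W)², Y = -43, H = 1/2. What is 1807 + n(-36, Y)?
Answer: 12269/4 ≈ 3067.3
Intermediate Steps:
H = ½ ≈ 0.50000
n(W, X) = (½ + W)²
1807 + n(-36, Y) = 1807 + (1 + 2*(-36))²/4 = 1807 + (1 - 72)²/4 = 1807 + (¼)*(-71)² = 1807 + (¼)*5041 = 1807 + 5041/4 = 12269/4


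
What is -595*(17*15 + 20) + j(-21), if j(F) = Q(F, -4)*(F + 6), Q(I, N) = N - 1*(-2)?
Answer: -163595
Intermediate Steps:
Q(I, N) = 2 + N (Q(I, N) = N + 2 = 2 + N)
j(F) = -12 - 2*F (j(F) = (2 - 4)*(F + 6) = -2*(6 + F) = -12 - 2*F)
-595*(17*15 + 20) + j(-21) = -595*(17*15 + 20) + (-12 - 2*(-21)) = -595*(255 + 20) + (-12 + 42) = -595*275 + 30 = -163625 + 30 = -163595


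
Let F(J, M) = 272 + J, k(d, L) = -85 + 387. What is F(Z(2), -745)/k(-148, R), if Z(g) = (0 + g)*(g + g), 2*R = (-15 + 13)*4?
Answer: 140/151 ≈ 0.92715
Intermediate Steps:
R = -4 (R = ((-15 + 13)*4)/2 = (-2*4)/2 = (1/2)*(-8) = -4)
k(d, L) = 302
Z(g) = 2*g**2 (Z(g) = g*(2*g) = 2*g**2)
F(Z(2), -745)/k(-148, R) = (272 + 2*2**2)/302 = (272 + 2*4)*(1/302) = (272 + 8)*(1/302) = 280*(1/302) = 140/151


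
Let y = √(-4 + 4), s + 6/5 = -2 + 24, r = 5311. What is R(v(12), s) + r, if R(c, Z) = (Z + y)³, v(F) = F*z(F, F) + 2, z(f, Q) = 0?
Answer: 1788739/125 ≈ 14310.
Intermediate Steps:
s = 104/5 (s = -6/5 + (-2 + 24) = -6/5 + 22 = 104/5 ≈ 20.800)
y = 0 (y = √0 = 0)
v(F) = 2 (v(F) = F*0 + 2 = 0 + 2 = 2)
R(c, Z) = Z³ (R(c, Z) = (Z + 0)³ = Z³)
R(v(12), s) + r = (104/5)³ + 5311 = 1124864/125 + 5311 = 1788739/125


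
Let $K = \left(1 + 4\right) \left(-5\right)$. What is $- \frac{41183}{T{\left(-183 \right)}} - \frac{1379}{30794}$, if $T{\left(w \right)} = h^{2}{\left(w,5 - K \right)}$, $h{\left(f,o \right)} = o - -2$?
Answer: $- \frac{634800699}{15766528} \approx -40.263$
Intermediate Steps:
$K = -25$ ($K = 5 \left(-5\right) = -25$)
$h{\left(f,o \right)} = 2 + o$ ($h{\left(f,o \right)} = o + 2 = 2 + o$)
$T{\left(w \right)} = 1024$ ($T{\left(w \right)} = \left(2 + \left(5 - -25\right)\right)^{2} = \left(2 + \left(5 + 25\right)\right)^{2} = \left(2 + 30\right)^{2} = 32^{2} = 1024$)
$- \frac{41183}{T{\left(-183 \right)}} - \frac{1379}{30794} = - \frac{41183}{1024} - \frac{1379}{30794} = - \frac{634800699}{15766528}$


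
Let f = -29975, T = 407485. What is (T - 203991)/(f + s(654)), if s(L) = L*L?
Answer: 203494/397741 ≈ 0.51162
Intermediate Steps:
s(L) = L**2
(T - 203991)/(f + s(654)) = (407485 - 203991)/(-29975 + 654**2) = 203494/(-29975 + 427716) = 203494/397741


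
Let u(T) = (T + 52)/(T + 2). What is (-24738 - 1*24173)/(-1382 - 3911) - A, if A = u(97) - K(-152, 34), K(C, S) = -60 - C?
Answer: 52262176/524007 ≈ 99.736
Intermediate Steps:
u(T) = (52 + T)/(2 + T)
A = -8959/99 (A = (52 + 97)/(2 + 97) - (-60 - 1*(-152)) = 149/99 - (-60 + 152) = (1/99)*149 - 1*92 = 149/99 - 92 = -8959/99 ≈ -90.495)
(-24738 - 1*24173)/(-1382 - 3911) - A = (-24738 - 1*24173)/(-1382 - 3911) - 1*(-8959/99) = (-24738 - 24173)/(-5293) + 8959/99 = -48911*(-1/5293) + 8959/99 = 48911/5293 + 8959/99 = 52262176/524007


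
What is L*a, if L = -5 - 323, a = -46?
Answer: 15088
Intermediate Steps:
L = -328
L*a = -328*(-46) = 15088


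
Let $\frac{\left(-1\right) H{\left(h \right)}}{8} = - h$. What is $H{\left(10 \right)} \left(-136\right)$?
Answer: $-10880$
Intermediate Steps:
$H{\left(h \right)} = 8 h$ ($H{\left(h \right)} = - 8 \left(- h\right) = 8 h$)
$H{\left(10 \right)} \left(-136\right) = 8 \cdot 10 \left(-136\right) = 80 \left(-136\right) = -10880$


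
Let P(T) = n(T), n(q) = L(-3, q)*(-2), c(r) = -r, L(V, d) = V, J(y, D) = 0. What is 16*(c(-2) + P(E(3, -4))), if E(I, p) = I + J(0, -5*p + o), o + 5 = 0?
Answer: 128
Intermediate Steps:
o = -5 (o = -5 + 0 = -5)
n(q) = 6 (n(q) = -3*(-2) = 6)
E(I, p) = I (E(I, p) = I + 0 = I)
P(T) = 6
16*(c(-2) + P(E(3, -4))) = 16*(-1*(-2) + 6) = 16*(2 + 6) = 16*8 = 128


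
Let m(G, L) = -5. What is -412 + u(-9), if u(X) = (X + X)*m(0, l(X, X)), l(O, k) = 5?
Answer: -322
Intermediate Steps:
u(X) = -10*X (u(X) = (X + X)*(-5) = (2*X)*(-5) = -10*X)
-412 + u(-9) = -412 - 10*(-9) = -412 + 90 = -322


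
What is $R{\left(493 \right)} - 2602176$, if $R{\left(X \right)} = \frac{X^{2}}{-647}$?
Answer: $- \frac{1683850921}{647} \approx -2.6026 \cdot 10^{6}$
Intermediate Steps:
$R{\left(X \right)} = - \frac{X^{2}}{647}$ ($R{\left(X \right)} = X^{2} \left(- \frac{1}{647}\right) = - \frac{X^{2}}{647}$)
$R{\left(493 \right)} - 2602176 = - \frac{493^{2}}{647} - 2602176 = \left(- \frac{1}{647}\right) 243049 - 2602176 = - \frac{243049}{647} - 2602176 = - \frac{1683850921}{647}$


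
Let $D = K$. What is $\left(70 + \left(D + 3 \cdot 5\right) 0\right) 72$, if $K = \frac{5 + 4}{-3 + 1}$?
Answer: $5040$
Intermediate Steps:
$K = - \frac{9}{2}$ ($K = \frac{9}{-2} = 9 \left(- \frac{1}{2}\right) = - \frac{9}{2} \approx -4.5$)
$D = - \frac{9}{2} \approx -4.5$
$\left(70 + \left(D + 3 \cdot 5\right) 0\right) 72 = \left(70 + \left(- \frac{9}{2} + 3 \cdot 5\right) 0\right) 72 = \left(70 + \left(- \frac{9}{2} + 15\right) 0\right) 72 = \left(70 + \frac{21}{2} \cdot 0\right) 72 = \left(70 + 0\right) 72 = 70 \cdot 72 = 5040$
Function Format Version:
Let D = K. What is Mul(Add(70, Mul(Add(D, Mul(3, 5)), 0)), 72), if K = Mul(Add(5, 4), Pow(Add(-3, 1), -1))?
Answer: 5040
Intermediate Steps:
K = Rational(-9, 2) (K = Mul(9, Pow(-2, -1)) = Mul(9, Rational(-1, 2)) = Rational(-9, 2) ≈ -4.5000)
D = Rational(-9, 2) ≈ -4.5000
Mul(Add(70, Mul(Add(D, Mul(3, 5)), 0)), 72) = Mul(Add(70, Mul(Add(Rational(-9, 2), Mul(3, 5)), 0)), 72) = Mul(Add(70, Mul(Add(Rational(-9, 2), 15), 0)), 72) = Mul(Add(70, Mul(Rational(21, 2), 0)), 72) = Mul(Add(70, 0), 72) = Mul(70, 72) = 5040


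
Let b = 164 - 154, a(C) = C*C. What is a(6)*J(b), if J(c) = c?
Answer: 360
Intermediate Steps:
a(C) = C²
b = 10
a(6)*J(b) = 6²*10 = 36*10 = 360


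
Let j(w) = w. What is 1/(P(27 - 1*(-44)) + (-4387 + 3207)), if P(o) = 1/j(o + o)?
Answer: -142/167559 ≈ -0.00084746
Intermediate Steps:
P(o) = 1/(2*o) (P(o) = 1/(o + o) = 1/(2*o))
1/(P(27 - 1*(-44)) + (-4387 + 3207)) = 1/(1/(2*(27 - 1*(-44))) + (-4387 + 3207)) = 1/(1/(2*(27 + 44)) - 1180) = 1/((1/2)/71 - 1180) = 1/((1/2)*(1/71) - 1180) = 1/(1/142 - 1180) = 1/(-167559/142) = -142/167559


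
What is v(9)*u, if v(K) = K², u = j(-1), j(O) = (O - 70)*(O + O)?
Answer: 11502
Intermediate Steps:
j(O) = 2*O*(-70 + O) (j(O) = (-70 + O)*(2*O) = 2*O*(-70 + O))
u = 142 (u = 2*(-1)*(-70 - 1) = 2*(-1)*(-71) = 142)
v(9)*u = 9²*142 = 81*142 = 11502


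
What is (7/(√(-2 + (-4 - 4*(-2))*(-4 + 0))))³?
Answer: 343*I*√2/108 ≈ 4.4914*I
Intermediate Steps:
(7/(√(-2 + (-4 - 4*(-2))*(-4 + 0))))³ = (7/(√(-2 + (-4 + 8)*(-4))))³ = (7/(√(-2 + 4*(-4))))³ = (7/(√(-2 - 16)))³ = (7/(√(-18)))³ = (7/((3*I*√2)))³ = (7*(-I*√2/6))³ = (-7*I*√2/6)³ = 343*I*√2/108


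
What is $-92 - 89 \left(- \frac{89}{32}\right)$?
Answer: $\frac{4977}{32} \approx 155.53$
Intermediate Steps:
$-92 - 89 \left(- \frac{89}{32}\right) = -92 - 89 \left(\left(-89\right) \frac{1}{32}\right) = -92 - - \frac{7921}{32} = -92 + \frac{7921}{32} = \frac{4977}{32}$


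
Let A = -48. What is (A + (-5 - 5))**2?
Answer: 3364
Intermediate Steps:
(A + (-5 - 5))**2 = (-48 + (-5 - 5))**2 = (-48 - 10)**2 = (-58)**2 = 3364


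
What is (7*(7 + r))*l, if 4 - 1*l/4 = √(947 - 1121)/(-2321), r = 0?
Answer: 784 + 196*I*√174/2321 ≈ 784.0 + 1.1139*I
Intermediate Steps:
l = 16 + 4*I*√174/2321 (l = 16 - 4*√(947 - 1121)/(-2321) = 16 - 4*√(-174)*(-1)/2321 = 16 - 4*I*√174*(-1)/2321 = 16 - (-4)*I*√174/2321 = 16 + 4*I*√174/2321 ≈ 16.0 + 0.022733*I)
(7*(7 + r))*l = (7*(7 + 0))*(16 + 4*I*√174/2321) = (7*7)*(16 + 4*I*√174/2321) = 49*(16 + 4*I*√174/2321) = 784 + 196*I*√174/2321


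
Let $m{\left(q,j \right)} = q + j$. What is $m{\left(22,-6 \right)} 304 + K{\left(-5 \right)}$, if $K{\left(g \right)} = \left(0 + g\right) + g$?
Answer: $4854$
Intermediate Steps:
$K{\left(g \right)} = 2 g$ ($K{\left(g \right)} = g + g = 2 g$)
$m{\left(q,j \right)} = j + q$
$m{\left(22,-6 \right)} 304 + K{\left(-5 \right)} = \left(-6 + 22\right) 304 + 2 \left(-5\right) = 16 \cdot 304 - 10 = 4864 - 10 = 4854$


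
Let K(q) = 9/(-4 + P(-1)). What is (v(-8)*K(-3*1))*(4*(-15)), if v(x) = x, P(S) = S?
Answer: -864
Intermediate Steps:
K(q) = -9/5 (K(q) = 9/(-4 - 1) = 9/(-5) = 9*(-1/5) = -9/5)
(v(-8)*K(-3*1))*(4*(-15)) = (-8*(-9/5))*(4*(-15)) = (72/5)*(-60) = -864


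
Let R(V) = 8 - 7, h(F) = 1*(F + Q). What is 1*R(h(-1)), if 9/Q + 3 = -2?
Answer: 1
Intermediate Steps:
Q = -9/5 (Q = 9/(-3 - 2) = 9/(-5) = 9*(-1/5) = -9/5 ≈ -1.8000)
h(F) = -9/5 + F (h(F) = 1*(F - 9/5) = 1*(-9/5 + F) = -9/5 + F)
R(V) = 1
1*R(h(-1)) = 1*1 = 1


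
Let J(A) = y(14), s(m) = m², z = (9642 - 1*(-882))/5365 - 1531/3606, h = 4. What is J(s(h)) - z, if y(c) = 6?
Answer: 86341411/19346190 ≈ 4.4630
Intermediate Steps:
z = 29735729/19346190 (z = (9642 + 882)*(1/5365) - 1531*1/3606 = 10524*(1/5365) - 1531/3606 = 10524/5365 - 1531/3606 = 29735729/19346190 ≈ 1.5370)
J(A) = 6
J(s(h)) - z = 6 - 1*29735729/19346190 = 6 - 29735729/19346190 = 86341411/19346190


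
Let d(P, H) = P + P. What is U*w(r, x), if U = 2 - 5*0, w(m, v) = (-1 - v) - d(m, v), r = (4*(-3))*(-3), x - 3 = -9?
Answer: -134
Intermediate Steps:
x = -6 (x = 3 - 9 = -6)
r = 36 (r = -12*(-3) = 36)
d(P, H) = 2*P
w(m, v) = -1 - v - 2*m (w(m, v) = (-1 - v) - 2*m = -1 - v - 2*m)
U = 2 (U = 2 + 0 = 2)
U*w(r, x) = 2*(-1 - 1*(-6) - 2*36) = 2*(-1 + 6 - 72) = 2*(-67) = -134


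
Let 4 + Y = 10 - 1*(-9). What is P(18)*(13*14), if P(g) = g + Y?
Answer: 6006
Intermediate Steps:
Y = 15 (Y = -4 + (10 - 1*(-9)) = -4 + (10 + 9) = -4 + 19 = 15)
P(g) = 15 + g (P(g) = g + 15 = 15 + g)
P(18)*(13*14) = (15 + 18)*(13*14) = 33*182 = 6006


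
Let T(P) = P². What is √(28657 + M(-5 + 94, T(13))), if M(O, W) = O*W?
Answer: √43698 ≈ 209.04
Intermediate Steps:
√(28657 + M(-5 + 94, T(13))) = √(28657 + (-5 + 94)*13²) = √(28657 + 89*169) = √(28657 + 15041) = √43698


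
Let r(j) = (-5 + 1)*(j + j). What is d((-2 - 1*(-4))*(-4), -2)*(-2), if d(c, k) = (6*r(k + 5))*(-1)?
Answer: -288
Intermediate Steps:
r(j) = -8*j
d(c, k) = 240 + 48*k (d(c, k) = (6*(-8*(k + 5)))*(-1) = (6*(-8*(5 + k)))*(-1) = (6*(-40 - 8*k))*(-1) = (-240 - 48*k)*(-1) = 240 + 48*k)
d((-2 - 1*(-4))*(-4), -2)*(-2) = (240 + 48*(-2))*(-2) = (240 - 96)*(-2) = 144*(-2) = -288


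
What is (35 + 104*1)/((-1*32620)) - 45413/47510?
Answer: -29759519/30995524 ≈ -0.96012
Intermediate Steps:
(35 + 104*1)/((-1*32620)) - 45413/47510 = (35 + 104)/(-32620) - 45413*1/47510 = 139*(-1/32620) - 45413/47510 = -139/32620 - 45413/47510 = -29759519/30995524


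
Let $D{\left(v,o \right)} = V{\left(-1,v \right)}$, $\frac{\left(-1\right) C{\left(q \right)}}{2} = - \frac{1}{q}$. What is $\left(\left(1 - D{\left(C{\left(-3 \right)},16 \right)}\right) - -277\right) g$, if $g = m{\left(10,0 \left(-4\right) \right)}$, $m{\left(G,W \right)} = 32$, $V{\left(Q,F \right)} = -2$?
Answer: $8960$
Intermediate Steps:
$C{\left(q \right)} = \frac{2}{q}$ ($C{\left(q \right)} = - 2 \left(- \frac{1}{q}\right) = \frac{2}{q}$)
$D{\left(v,o \right)} = -2$
$g = 32$
$\left(\left(1 - D{\left(C{\left(-3 \right)},16 \right)}\right) - -277\right) g = \left(\left(1 - -2\right) - -277\right) 32 = \left(\left(1 + 2\right) + 277\right) 32 = \left(3 + 277\right) 32 = 280 \cdot 32 = 8960$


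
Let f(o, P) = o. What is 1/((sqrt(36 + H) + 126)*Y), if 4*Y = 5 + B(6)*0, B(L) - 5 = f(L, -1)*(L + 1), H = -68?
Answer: 126/19885 - 4*I*sqrt(2)/19885 ≈ 0.0063364 - 0.00028448*I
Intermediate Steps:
B(L) = 5 + L*(1 + L) (B(L) = 5 + L*(L + 1) = 5 + L*(1 + L))
Y = 5/4 (Y = (5 + (5 + 6 + 6**2)*0)/4 = (5 + (5 + 6 + 36)*0)/4 = (5 + 47*0)/4 = (5 + 0)/4 = (1/4)*5 = 5/4 ≈ 1.2500)
1/((sqrt(36 + H) + 126)*Y) = 1/((sqrt(36 - 68) + 126)*(5/4)) = 1/((sqrt(-32) + 126)*(5/4)) = 1/((4*I*sqrt(2) + 126)*(5/4)) = 1/((126 + 4*I*sqrt(2))*(5/4)) = 1/(315/2 + 5*I*sqrt(2))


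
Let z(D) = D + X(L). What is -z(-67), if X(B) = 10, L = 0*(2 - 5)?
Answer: 57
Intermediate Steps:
L = 0 (L = 0*(-3) = 0)
z(D) = 10 + D (z(D) = D + 10 = 10 + D)
-z(-67) = -(10 - 67) = -1*(-57) = 57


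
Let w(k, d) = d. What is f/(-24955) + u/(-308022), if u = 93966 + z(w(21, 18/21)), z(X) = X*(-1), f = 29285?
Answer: -34440377/23292997 ≈ -1.4786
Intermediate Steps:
z(X) = -X
u = 657756/7 (u = 93966 - 18/21 = 93966 - 1*6/7 = 93966 - 6/7 = 657756/7 ≈ 93965.)
f/(-24955) + u/(-308022) = 29285/(-24955) + (657756/7)/(-308022) = 29285*(-1/24955) + (657756/7)*(-1/308022) = -5857/4991 - 9966/32669 = -34440377/23292997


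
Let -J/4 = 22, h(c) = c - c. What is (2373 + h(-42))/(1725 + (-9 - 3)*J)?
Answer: 791/927 ≈ 0.85329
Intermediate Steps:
h(c) = 0
J = -88 (J = -4*22 = -88)
(2373 + h(-42))/(1725 + (-9 - 3)*J) = (2373 + 0)/(1725 + (-9 - 3)*(-88)) = 2373/(1725 - 12*(-88)) = 2373/(1725 + 1056) = 2373/2781 = 2373*(1/2781) = 791/927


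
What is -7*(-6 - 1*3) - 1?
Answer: 62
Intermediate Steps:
-7*(-6 - 1*3) - 1 = -7*(-6 - 3) - 1 = -7*(-9) - 1 = 63 - 1 = 62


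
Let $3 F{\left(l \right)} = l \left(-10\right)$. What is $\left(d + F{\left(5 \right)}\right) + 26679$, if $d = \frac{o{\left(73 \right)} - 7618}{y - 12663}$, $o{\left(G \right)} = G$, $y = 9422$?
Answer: $\frac{259260502}{9723} \approx 26665.0$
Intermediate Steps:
$F{\left(l \right)} = - \frac{10 l}{3}$ ($F{\left(l \right)} = \frac{l \left(-10\right)}{3} = \frac{\left(-10\right) l}{3} = - \frac{10 l}{3}$)
$d = \frac{7545}{3241}$ ($d = \frac{73 - 7618}{9422 - 12663} = - \frac{7545}{-3241} = \left(-7545\right) \left(- \frac{1}{3241}\right) = \frac{7545}{3241} \approx 2.328$)
$\left(d + F{\left(5 \right)}\right) + 26679 = \left(\frac{7545}{3241} - \frac{50}{3}\right) + 26679 = - \frac{139415}{9723} + 26679 = \frac{259260502}{9723}$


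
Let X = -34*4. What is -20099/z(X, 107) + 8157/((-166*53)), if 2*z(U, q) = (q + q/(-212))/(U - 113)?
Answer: 18668925706563/198632446 ≈ 93987.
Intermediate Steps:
X = -136
z(U, q) = 211*q/(424*(-113 + U)) (z(U, q) = ((q + q/(-212))/(U - 113))/2 = ((q + q*(-1/212))/(-113 + U))/2 = ((q - q/212)/(-113 + U))/2 = ((211*q/212)/(-113 + U))/2 = (211*q/(212*(-113 + U)))/2 = 211*q/(424*(-113 + U)))
-20099/z(X, 107) + 8157/((-166*53)) = -20099/((211/424)*107/(-113 - 136)) + 8157/((-166*53)) = -20099/((211/424)*107/(-249)) + 8157/(-8798) = -20099/((211/424)*107*(-1/249)) + 8157*(-1/8798) = -20099/(-22577/105576) - 8157/8798 = -20099*(-105576/22577) - 8157/8798 = 2121972024/22577 - 8157/8798 = 18668925706563/198632446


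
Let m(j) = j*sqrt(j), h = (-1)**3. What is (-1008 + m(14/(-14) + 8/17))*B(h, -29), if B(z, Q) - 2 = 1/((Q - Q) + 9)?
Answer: -2128 - 57*I*sqrt(17)/289 ≈ -2128.0 - 0.81321*I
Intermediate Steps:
h = -1
m(j) = j**(3/2)
B(z, Q) = 19/9 (B(z, Q) = 2 + 1/((Q - Q) + 9) = 2 + 1/(0 + 9) = 2 + 1/9 = 19/9)
(-1008 + m(14/(-14) + 8/17))*B(h, -29) = (-1008 + (14/(-14) + 8/17)**(3/2))*(19/9) = (-1008 + (14*(-1/14) + 8*(1/17))**(3/2))*(19/9) = (-1008 + (-1 + 8/17)**(3/2))*(19/9) = (-1008 + (-9/17)**(3/2))*(19/9) = (-1008 - 27*I*sqrt(17)/289)*(19/9) = -2128 - 57*I*sqrt(17)/289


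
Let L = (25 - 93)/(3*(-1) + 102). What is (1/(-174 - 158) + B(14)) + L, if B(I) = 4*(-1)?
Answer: -154147/32868 ≈ -4.6899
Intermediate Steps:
B(I) = -4
L = -68/99 (L = -68/(-3 + 102) = -68/99 ≈ -0.68687)
(1/(-174 - 158) + B(14)) + L = (1/(-174 - 158) - 4) - 68/99 = (1/(-332) - 4) - 68/99 = (-1/332 - 4) - 68/99 = -1329/332 - 68/99 = -154147/32868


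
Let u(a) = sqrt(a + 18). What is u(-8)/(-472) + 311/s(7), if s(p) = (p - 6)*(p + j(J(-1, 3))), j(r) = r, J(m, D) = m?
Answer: 311/6 - sqrt(10)/472 ≈ 51.827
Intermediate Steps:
s(p) = (-1 + p)*(-6 + p) (s(p) = (p - 6)*(p - 1) = (-6 + p)*(-1 + p) = (-1 + p)*(-6 + p))
u(a) = sqrt(18 + a)
u(-8)/(-472) + 311/s(7) = sqrt(18 - 8)/(-472) + 311/(6 + 7**2 - 7*7) = sqrt(10)*(-1/472) + 311/(6 + 49 - 49) = -sqrt(10)/472 + 311/6 = 311/6 - sqrt(10)/472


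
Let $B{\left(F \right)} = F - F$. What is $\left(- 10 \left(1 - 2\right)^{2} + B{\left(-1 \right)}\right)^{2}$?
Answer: $100$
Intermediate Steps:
$B{\left(F \right)} = 0$
$\left(- 10 \left(1 - 2\right)^{2} + B{\left(-1 \right)}\right)^{2} = \left(- 10 \left(1 - 2\right)^{2} + 0\right)^{2} = \left(- 10 \left(-1\right)^{2} + 0\right)^{2} = \left(\left(-10\right) 1 + 0\right)^{2} = \left(-10 + 0\right)^{2} = \left(-10\right)^{2} = 100$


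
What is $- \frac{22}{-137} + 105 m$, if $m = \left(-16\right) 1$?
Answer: $- \frac{230138}{137} \approx -1679.8$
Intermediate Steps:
$m = -16$
$- \frac{22}{-137} + 105 m = - \frac{22}{-137} + 105 \left(-16\right) = \left(-22\right) \left(- \frac{1}{137}\right) - 1680 = \frac{22}{137} - 1680 = - \frac{230138}{137}$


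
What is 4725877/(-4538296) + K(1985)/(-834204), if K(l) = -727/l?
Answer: -279484018286471/268390763665080 ≈ -1.0413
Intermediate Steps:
4725877/(-4538296) + K(1985)/(-834204) = 4725877/(-4538296) - 727/1985/(-834204) = 4725877*(-1/4538296) - 727*1/1985*(-1/834204) = -4725877/4538296 - 727/1985*(-1/834204) = -4725877/4538296 + 727/1655894940 = -279484018286471/268390763665080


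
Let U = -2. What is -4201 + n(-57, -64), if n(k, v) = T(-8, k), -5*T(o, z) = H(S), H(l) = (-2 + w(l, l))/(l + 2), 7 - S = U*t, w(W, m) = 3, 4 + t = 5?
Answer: -231056/55 ≈ -4201.0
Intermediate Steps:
t = 1 (t = -4 + 5 = 1)
S = 9 (S = 7 - (-2) = 7 - 1*(-2) = 7 + 2 = 9)
H(l) = 1/(2 + l) (H(l) = (-2 + 3)/(l + 2) = 1/(2 + l))
T(o, z) = -1/55 (T(o, z) = -1/(5*(2 + 9)) = -⅕/11 = -⅕*1/11 = -1/55)
n(k, v) = -1/55
-4201 + n(-57, -64) = -4201 - 1/55 = -231056/55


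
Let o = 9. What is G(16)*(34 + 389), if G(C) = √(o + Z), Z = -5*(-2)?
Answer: 423*√19 ≈ 1843.8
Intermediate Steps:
Z = 10
G(C) = √19 (G(C) = √(9 + 10) = √19)
G(16)*(34 + 389) = √19*(34 + 389) = √19*423 = 423*√19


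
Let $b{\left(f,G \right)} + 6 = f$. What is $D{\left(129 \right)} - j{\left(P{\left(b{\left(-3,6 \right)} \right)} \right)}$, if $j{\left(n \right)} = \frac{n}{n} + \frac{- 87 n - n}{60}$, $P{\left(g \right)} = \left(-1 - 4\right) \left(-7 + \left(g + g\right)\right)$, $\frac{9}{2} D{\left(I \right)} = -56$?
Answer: $\frac{1529}{9} \approx 169.89$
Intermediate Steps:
$b{\left(f,G \right)} = -6 + f$
$D{\left(I \right)} = - \frac{112}{9}$ ($D{\left(I \right)} = \frac{2}{9} \left(-56\right) = - \frac{112}{9}$)
$P{\left(g \right)} = 35 - 10 g$ ($P{\left(g \right)} = - 5 \left(-7 + 2 g\right) = 35 - 10 g$)
$j{\left(n \right)} = 1 - \frac{22 n}{15}$ ($j{\left(n \right)} = 1 + - 88 n \frac{1}{60} = 1 - \frac{22 n}{15}$)
$D{\left(129 \right)} - j{\left(P{\left(b{\left(-3,6 \right)} \right)} \right)} = - \frac{112}{9} - \left(1 - \frac{22 \left(35 - 10 \left(-6 - 3\right)\right)}{15}\right) = - \frac{112}{9} - \left(1 - \frac{22 \left(35 - -90\right)}{15}\right) = - \frac{112}{9} - \left(1 - \frac{22 \left(35 + 90\right)}{15}\right) = - \frac{112}{9} - \left(1 - \frac{550}{3}\right) = - \frac{112}{9} - - \frac{547}{3} = - \frac{112}{9} + \frac{547}{3} = \frac{1529}{9}$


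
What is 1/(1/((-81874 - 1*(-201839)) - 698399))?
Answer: -578434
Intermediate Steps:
1/(1/((-81874 - 1*(-201839)) - 698399)) = 1/(1/((-81874 + 201839) - 698399)) = 1/(1/(119965 - 698399)) = 1/(1/(-578434)) = 1/(-1/578434) = -578434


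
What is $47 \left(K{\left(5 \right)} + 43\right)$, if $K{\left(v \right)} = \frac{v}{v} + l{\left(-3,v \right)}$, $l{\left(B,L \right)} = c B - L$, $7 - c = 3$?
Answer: $1269$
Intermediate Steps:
$c = 4$ ($c = 7 - 3 = 4$)
$l{\left(B,L \right)} = - L + 4 B$ ($l{\left(B,L \right)} = 4 B - L = - L + 4 B$)
$K{\left(v \right)} = -11 - v$ ($K{\left(v \right)} = \frac{v}{v} - \left(12 + v\right) = 1 - \left(12 + v\right) = -11 - v$)
$47 \left(K{\left(5 \right)} + 43\right) = 47 \left(\left(-11 - 5\right) + 43\right) = 47 \left(-16 + 43\right) = 47 \cdot 27 = 1269$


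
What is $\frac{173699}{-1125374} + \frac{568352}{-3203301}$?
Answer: $- \frac{1196018744047}{3604911659574} \approx -0.33177$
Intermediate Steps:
$\frac{173699}{-1125374} + \frac{568352}{-3203301} = 173699 \left(- \frac{1}{1125374}\right) + 568352 \left(- \frac{1}{3203301}\right) = - \frac{173699}{1125374} - \frac{568352}{3203301} = - \frac{1196018744047}{3604911659574}$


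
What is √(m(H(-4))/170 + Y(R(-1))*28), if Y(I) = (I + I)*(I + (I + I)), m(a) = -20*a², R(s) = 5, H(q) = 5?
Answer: 5*√48518/17 ≈ 64.785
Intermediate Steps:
Y(I) = 6*I² (Y(I) = (2*I)*(I + 2*I) = (2*I)*(3*I) = 6*I²)
√(m(H(-4))/170 + Y(R(-1))*28) = √(-20*5²/170 + (6*5²)*28) = √(-20*25*(1/170) + (6*25)*28) = √(-500*1/170 + 150*28) = √(-50/17 + 4200) = √(71350/17) = 5*√48518/17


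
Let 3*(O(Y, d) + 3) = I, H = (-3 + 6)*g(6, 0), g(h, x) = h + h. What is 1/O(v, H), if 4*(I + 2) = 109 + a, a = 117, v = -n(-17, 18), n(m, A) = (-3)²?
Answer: 6/91 ≈ 0.065934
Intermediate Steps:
n(m, A) = 9
v = -9 (v = -1*9 = -9)
g(h, x) = 2*h
I = 109/2 (I = -2 + (109 + 117)/4 = -2 + (¼)*226 = -2 + 113/2 = 109/2 ≈ 54.500)
H = 36 (H = (-3 + 6)*(2*6) = 3*12 = 36)
O(Y, d) = 91/6 (O(Y, d) = -3 + (⅓)*(109/2) = -3 + 109/6 = 91/6)
1/O(v, H) = 1/(91/6) = 6/91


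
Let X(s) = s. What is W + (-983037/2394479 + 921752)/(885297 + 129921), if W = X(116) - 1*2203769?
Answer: -5356897936130310395/2430918181422 ≈ -2.2037e+6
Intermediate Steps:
W = -2203653 (W = 116 - 1*2203769 = 116 - 2203769 = -2203653)
W + (-983037/2394479 + 921752)/(885297 + 129921) = -2203653 + (-983037/2394479 + 921752)/(885297 + 129921) = -2203653 + (-983037*1/2394479 + 921752)/1015218 = -2203653 + (-983037/2394479 + 921752)*(1/1015218) = -2203653 + (2207114824171/2394479)*(1/1015218) = -2203653 + 2207114824171/2430918181422 = -5356897936130310395/2430918181422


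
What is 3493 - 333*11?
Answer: -170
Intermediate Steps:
3493 - 333*11 = 3493 - 1*3663 = 3493 - 3663 = -170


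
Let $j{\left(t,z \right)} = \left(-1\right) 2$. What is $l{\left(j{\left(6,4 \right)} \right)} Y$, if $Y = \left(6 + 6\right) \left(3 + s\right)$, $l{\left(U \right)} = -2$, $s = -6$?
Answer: $72$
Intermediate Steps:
$j{\left(t,z \right)} = -2$
$Y = -36$ ($Y = \left(6 + 6\right) \left(3 - 6\right) = 12 \left(-3\right) = -36$)
$l{\left(j{\left(6,4 \right)} \right)} Y = \left(-2\right) \left(-36\right) = 72$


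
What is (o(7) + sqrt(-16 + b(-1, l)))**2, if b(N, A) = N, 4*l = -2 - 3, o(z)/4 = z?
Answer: (28 + I*sqrt(17))**2 ≈ 767.0 + 230.89*I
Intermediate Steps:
o(z) = 4*z
l = -5/4 (l = (-2 - 3)/4 = (1/4)*(-5) = -5/4 ≈ -1.2500)
(o(7) + sqrt(-16 + b(-1, l)))**2 = (4*7 + sqrt(-16 - 1))**2 = (28 + sqrt(-17))**2 = (28 + I*sqrt(17))**2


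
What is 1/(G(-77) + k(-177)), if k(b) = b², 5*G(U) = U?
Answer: 5/156568 ≈ 3.1935e-5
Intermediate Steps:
G(U) = U/5
1/(G(-77) + k(-177)) = 1/((⅕)*(-77) + (-177)²) = 1/(-77/5 + 31329) = 1/(156568/5) = 5/156568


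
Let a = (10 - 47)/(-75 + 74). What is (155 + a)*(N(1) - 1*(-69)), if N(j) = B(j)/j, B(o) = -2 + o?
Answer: 13056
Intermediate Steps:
a = 37 (a = -37/(-1) = -37*(-1) = 37)
N(j) = (-2 + j)/j
(155 + a)*(N(1) - 1*(-69)) = (155 + 37)*((-2 + 1)/1 - 1*(-69)) = 192*(1*(-1) + 69) = 192*(-1 + 69) = 192*68 = 13056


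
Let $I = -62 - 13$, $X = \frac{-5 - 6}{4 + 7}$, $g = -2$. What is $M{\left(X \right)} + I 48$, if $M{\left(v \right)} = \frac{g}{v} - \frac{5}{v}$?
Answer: $-3593$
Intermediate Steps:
$X = -1$ ($X = - \frac{11}{11} = \left(-11\right) \frac{1}{11} = -1$)
$M{\left(v \right)} = - \frac{7}{v}$ ($M{\left(v \right)} = - \frac{2}{v} - \frac{5}{v} = - \frac{7}{v}$)
$I = -75$
$M{\left(X \right)} + I 48 = - \frac{7}{-1} - 3600 = \left(-7\right) \left(-1\right) - 3600 = 7 - 3600 = -3593$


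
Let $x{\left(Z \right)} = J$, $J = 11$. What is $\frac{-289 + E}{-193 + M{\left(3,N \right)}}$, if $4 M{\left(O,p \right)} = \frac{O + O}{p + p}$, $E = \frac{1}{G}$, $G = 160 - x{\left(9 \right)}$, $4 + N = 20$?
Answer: $\frac{2755840}{1840001} \approx 1.4977$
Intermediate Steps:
$x{\left(Z \right)} = 11$
$N = 16$ ($N = -4 + 20 = 16$)
$G = 149$ ($G = 160 - 11 = 149$)
$E = \frac{1}{149} \approx 0.0067114$
$M{\left(O,p \right)} = \frac{O}{4 p}$ ($M{\left(O,p \right)} = \frac{\left(O + O\right) \frac{1}{p + p}}{4} = \frac{2 O \frac{1}{2 p}}{4} = \frac{O \frac{1}{p}}{4} = \frac{O}{4 p}$)
$\frac{-289 + E}{-193 + M{\left(3,N \right)}} = \frac{-289 + \frac{1}{149}}{-193 + \frac{1}{4} \cdot 3 \cdot \frac{1}{16}} = - \frac{43060}{149 \left(-193 + \frac{1}{4} \cdot 3 \cdot \frac{1}{16}\right)} = - \frac{43060}{149 \left(-193 + \frac{3}{64}\right)} = - \frac{43060}{149 \left(- \frac{12349}{64}\right)} = \left(- \frac{43060}{149}\right) \left(- \frac{64}{12349}\right) = \frac{2755840}{1840001}$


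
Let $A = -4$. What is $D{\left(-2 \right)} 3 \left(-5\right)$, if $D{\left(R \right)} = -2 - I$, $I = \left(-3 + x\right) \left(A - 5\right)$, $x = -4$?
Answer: $975$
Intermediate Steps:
$I = 63$ ($I = \left(-3 - 4\right) \left(-4 - 5\right) = \left(-7\right) \left(-9\right) = 63$)
$D{\left(R \right)} = -65$ ($D{\left(R \right)} = -2 - 63 = -65$)
$D{\left(-2 \right)} 3 \left(-5\right) = \left(-65\right) 3 \left(-5\right) = \left(-195\right) \left(-5\right) = 975$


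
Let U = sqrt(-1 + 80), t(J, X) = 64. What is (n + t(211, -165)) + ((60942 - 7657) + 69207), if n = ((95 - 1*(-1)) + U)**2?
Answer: 131851 + 192*sqrt(79) ≈ 1.3356e+5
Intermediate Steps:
U = sqrt(79) ≈ 8.8882
n = (96 + sqrt(79))**2 (n = ((95 - 1*(-1)) + sqrt(79))**2 = ((95 + 1) + sqrt(79))**2 = (96 + sqrt(79))**2 ≈ 11002.)
(n + t(211, -165)) + ((60942 - 7657) + 69207) = ((96 + sqrt(79))**2 + 64) + ((60942 - 7657) + 69207) = (64 + (96 + sqrt(79))**2) + (53285 + 69207) = (64 + (96 + sqrt(79))**2) + 122492 = 122556 + (96 + sqrt(79))**2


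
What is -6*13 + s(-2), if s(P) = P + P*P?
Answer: -76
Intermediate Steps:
s(P) = P + P**2
-6*13 + s(-2) = -6*13 - 2*(1 - 2) = -78 - 2*(-1) = -78 + 2 = -76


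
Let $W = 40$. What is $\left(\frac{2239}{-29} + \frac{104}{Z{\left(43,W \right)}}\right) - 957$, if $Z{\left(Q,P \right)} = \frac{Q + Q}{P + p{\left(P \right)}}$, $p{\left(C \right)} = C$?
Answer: $- \frac{1169016}{1247} \approx -937.46$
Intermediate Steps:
$Z{\left(Q,P \right)} = \frac{Q}{P}$ ($Z{\left(Q,P \right)} = \frac{Q + Q}{P + P} = \frac{2 Q}{2 P} = 2 Q \frac{1}{2 P} = \frac{Q}{P}$)
$\left(\frac{2239}{-29} + \frac{104}{Z{\left(43,W \right)}}\right) - 957 = \left(\frac{2239}{-29} + \frac{104}{43 \cdot \frac{1}{40}}\right) - 957 = \left(2239 \left(- \frac{1}{29}\right) + \frac{104}{43 \cdot \frac{1}{40}}\right) - 957 = \left(- \frac{2239}{29} + \frac{104}{\frac{43}{40}}\right) - 957 = \left(- \frac{2239}{29} + 104 \cdot \frac{40}{43}\right) - 957 = \left(- \frac{2239}{29} + \frac{4160}{43}\right) - 957 = \frac{24363}{1247} - 957 = - \frac{1169016}{1247}$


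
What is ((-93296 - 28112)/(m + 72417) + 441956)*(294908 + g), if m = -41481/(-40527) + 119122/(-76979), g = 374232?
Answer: 3711726628347797907817360/12551094624037 ≈ 2.9573e+11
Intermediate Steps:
m = -181610155/346636437 (m = -41481*(-1/40527) + 119122*(-1/76979) = 4609/4503 - 119122/76979 = -181610155/346636437 ≈ -0.52392)
((-93296 - 28112)/(m + 72417) + 441956)*(294908 + g) = ((-93296 - 28112)/(-181610155/346636437 + 72417) + 441956)*(294908 + 374232) = (-121408/25102189248074/346636437 + 441956)*669140 = (-121408*346636437/25102189248074 + 441956)*669140 = (-21042218271648/12551094624037 + 441956)*669140 = (5547010533442624724/12551094624037)*669140 = 3711726628347797907817360/12551094624037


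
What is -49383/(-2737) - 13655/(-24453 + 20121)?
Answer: 251300891/11856684 ≈ 21.195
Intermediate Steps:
-49383/(-2737) - 13655/(-24453 + 20121) = -49383*(-1/2737) - 13655/(-4332) = 49383/2737 - 13655*(-1/4332) = 49383/2737 + 13655/4332 = 251300891/11856684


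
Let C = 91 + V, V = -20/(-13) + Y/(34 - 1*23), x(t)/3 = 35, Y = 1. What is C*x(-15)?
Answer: 1390830/143 ≈ 9726.1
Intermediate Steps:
x(t) = 105 (x(t) = 3*35 = 105)
V = 233/143 (V = -20/(-13) + 1/(34 - 1*23) = -20*(-1/13) + 1/(34 - 23) = 20/13 + 1/11 = 233/143 ≈ 1.6294)
C = 13246/143 (C = 91 + 233/143 = 13246/143 ≈ 92.629)
C*x(-15) = (13246/143)*105 = 1390830/143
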